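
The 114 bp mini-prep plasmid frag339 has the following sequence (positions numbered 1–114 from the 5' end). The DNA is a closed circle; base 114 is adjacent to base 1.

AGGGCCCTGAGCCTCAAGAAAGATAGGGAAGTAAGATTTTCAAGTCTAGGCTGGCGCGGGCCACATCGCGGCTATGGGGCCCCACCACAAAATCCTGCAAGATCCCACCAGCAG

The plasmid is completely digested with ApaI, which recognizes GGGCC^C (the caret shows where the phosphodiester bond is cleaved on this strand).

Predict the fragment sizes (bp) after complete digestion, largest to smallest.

ApaI sites (GGGCCC) start at positions 2, 77.
ApaI cuts after base 5 of each site (before the last base), so after positions 6, 81.
Circular molecule, 2 cuts → 2 fragments:
  7–81 → 75 bp
  82–114 then 1–6 → 33 + 6 = 39 bp
Sorted largest to smallest: 75, 39 bp.

75, 39 bp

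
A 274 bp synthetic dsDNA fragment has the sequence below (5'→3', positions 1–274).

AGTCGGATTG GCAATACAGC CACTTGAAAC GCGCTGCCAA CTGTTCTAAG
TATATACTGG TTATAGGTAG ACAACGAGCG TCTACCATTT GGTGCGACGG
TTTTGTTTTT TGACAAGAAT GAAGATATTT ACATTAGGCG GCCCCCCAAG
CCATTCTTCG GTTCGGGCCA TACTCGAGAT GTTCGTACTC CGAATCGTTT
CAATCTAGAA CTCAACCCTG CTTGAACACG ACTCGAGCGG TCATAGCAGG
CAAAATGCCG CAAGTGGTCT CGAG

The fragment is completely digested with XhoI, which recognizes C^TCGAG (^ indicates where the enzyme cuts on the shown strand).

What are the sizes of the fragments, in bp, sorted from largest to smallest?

XhoI sites (CTCGAG) start at positions 173, 232, 269.
XhoI cuts after the first base of each site, so after positions 173, 232, 269.
Linear molecule, 3 cuts → 4 fragments:
  1–173 → 173 bp
  174–232 → 59 bp
  233–269 → 37 bp
  270–274 → 5 bp
Sorted largest to smallest: 173, 59, 37, 5 bp.

173, 59, 37, 5 bp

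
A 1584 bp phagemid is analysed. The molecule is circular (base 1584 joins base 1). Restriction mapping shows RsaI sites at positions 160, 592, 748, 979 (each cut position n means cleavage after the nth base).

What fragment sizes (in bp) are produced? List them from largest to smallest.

Circular molecule, 4 cuts → 4 fragments:
  592 − 160 = 432 bp
  748 − 592 = 156 bp
  979 − 748 = 231 bp
  wrap: 1584 − 979 + 160 = 765 bp
Sorted largest to smallest: 765, 432, 231, 156 bp.

765, 432, 231, 156 bp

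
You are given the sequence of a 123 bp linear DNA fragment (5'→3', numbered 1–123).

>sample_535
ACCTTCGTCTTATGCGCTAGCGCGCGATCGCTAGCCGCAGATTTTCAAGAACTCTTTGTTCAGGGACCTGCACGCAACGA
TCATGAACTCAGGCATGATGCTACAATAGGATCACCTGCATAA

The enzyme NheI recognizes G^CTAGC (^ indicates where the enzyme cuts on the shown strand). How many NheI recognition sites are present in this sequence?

GCTAGC occurs starting at positions 16, 30.
NheI cuts at 2 sites.

2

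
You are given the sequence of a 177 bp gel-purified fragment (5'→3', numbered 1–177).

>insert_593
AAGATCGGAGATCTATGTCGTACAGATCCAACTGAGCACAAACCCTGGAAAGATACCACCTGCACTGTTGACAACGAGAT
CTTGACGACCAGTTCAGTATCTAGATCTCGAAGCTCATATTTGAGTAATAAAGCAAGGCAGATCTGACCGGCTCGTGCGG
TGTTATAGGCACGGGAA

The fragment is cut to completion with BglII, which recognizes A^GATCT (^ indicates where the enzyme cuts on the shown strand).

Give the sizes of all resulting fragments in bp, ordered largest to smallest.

68, 37, 37, 26, 9 bp

BglII sites (AGATCT) start at positions 9, 77, 103, 140.
BglII cuts after the first base of each site, so after positions 9, 77, 103, 140.
Linear molecule, 4 cuts → 5 fragments:
  1–9 → 9 bp
  10–77 → 68 bp
  78–103 → 26 bp
  104–140 → 37 bp
  141–177 → 37 bp
Sorted largest to smallest: 68, 37, 37, 26, 9 bp.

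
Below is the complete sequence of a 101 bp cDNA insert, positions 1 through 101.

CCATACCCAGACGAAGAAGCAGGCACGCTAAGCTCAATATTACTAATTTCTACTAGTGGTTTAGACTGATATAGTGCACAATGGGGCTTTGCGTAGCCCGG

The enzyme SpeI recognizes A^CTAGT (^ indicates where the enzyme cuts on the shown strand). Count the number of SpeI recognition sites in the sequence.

1

ACTAGT occurs starting at position 52.
SpeI cuts at 1 site.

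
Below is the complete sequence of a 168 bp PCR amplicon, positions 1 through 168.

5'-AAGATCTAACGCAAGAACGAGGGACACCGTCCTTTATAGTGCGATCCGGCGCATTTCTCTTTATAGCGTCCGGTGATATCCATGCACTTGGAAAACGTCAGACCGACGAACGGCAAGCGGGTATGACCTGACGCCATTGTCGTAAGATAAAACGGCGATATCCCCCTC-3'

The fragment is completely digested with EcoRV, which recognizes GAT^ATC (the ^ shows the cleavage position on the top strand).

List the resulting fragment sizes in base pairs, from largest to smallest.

EcoRV sites (GATATC) start at positions 75, 157.
EcoRV cuts after base 3 of each site, so after positions 77, 159.
Linear molecule, 2 cuts → 3 fragments:
  1–77 → 77 bp
  78–159 → 82 bp
  160–168 → 9 bp
Sorted largest to smallest: 82, 77, 9 bp.

82, 77, 9 bp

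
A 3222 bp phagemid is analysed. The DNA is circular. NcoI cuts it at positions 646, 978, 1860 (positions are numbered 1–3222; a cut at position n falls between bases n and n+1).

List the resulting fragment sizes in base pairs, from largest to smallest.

2008, 882, 332 bp

Circular molecule, 3 cuts → 3 fragments:
  978 − 646 = 332 bp
  1860 − 978 = 882 bp
  wrap: 3222 − 1860 + 646 = 2008 bp
Sorted largest to smallest: 2008, 882, 332 bp.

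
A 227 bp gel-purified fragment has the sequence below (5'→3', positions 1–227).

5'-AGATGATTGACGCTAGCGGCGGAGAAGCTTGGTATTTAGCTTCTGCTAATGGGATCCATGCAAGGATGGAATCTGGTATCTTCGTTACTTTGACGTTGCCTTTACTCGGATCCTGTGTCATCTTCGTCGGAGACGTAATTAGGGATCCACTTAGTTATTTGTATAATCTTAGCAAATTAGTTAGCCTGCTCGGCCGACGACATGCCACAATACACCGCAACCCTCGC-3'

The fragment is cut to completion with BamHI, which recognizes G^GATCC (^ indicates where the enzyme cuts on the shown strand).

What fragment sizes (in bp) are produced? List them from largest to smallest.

84, 56, 52, 35 bp

BamHI sites (GGATCC) start at positions 52, 108, 143.
BamHI cuts after the first base of each site, so after positions 52, 108, 143.
Linear molecule, 3 cuts → 4 fragments:
  1–52 → 52 bp
  53–108 → 56 bp
  109–143 → 35 bp
  144–227 → 84 bp
Sorted largest to smallest: 84, 56, 52, 35 bp.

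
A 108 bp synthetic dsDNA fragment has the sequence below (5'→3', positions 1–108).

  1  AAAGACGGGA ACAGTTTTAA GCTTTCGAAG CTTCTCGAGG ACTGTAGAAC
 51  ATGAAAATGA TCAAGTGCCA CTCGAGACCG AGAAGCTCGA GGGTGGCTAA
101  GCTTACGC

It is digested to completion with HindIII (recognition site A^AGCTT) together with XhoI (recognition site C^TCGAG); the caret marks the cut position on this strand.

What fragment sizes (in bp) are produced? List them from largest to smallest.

HindIII sites (AAGCTT) start at positions 19, 28, 99.
HindIII cuts after the first base of each site, so after positions 19, 28, 99.
XhoI sites (CTCGAG) start at positions 34, 71, 86.
XhoI cuts after the first base of each site, so after positions 34, 71, 86.
Combined cut positions: 19, 28, 34, 71, 86, 99.
Linear molecule, 6 cuts → 7 fragments:
  1–19 → 19 bp
  20–28 → 9 bp
  29–34 → 6 bp
  35–71 → 37 bp
  72–86 → 15 bp
  87–99 → 13 bp
  100–108 → 9 bp
Sorted largest to smallest: 37, 19, 15, 13, 9, 9, 6 bp.

37, 19, 15, 13, 9, 9, 6 bp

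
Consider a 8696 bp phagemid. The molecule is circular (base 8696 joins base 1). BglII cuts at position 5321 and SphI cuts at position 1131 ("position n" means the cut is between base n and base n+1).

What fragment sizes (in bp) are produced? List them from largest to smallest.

Combined cut positions (sorted): 1131, 5321.
Circular molecule, 2 cuts → 2 fragments:
  5321 − 1131 = 4190 bp
  wrap: 8696 − 5321 + 1131 = 4506 bp
Sorted largest to smallest: 4506, 4190 bp.

4506, 4190 bp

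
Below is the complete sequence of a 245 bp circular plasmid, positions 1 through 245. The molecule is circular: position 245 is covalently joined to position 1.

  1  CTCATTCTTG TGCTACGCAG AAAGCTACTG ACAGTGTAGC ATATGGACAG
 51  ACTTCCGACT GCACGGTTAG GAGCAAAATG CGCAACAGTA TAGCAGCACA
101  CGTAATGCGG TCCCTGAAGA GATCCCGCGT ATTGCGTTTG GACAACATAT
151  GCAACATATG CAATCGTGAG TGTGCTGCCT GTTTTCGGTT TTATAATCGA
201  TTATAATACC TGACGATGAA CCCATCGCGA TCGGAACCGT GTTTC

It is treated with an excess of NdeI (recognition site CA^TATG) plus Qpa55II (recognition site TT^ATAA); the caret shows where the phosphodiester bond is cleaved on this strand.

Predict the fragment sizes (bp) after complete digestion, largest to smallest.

NdeI sites (CATATG) start at positions 40, 146, 155.
NdeI cuts after base 2 of each site, so after positions 41, 147, 156.
Qpa55II sites (TTATAA) start at positions 191, 201.
Qpa55II cuts after base 2 of each site, so after positions 192, 202.
Combined cut positions: 41, 147, 156, 192, 202.
Circular molecule, 5 cuts → 5 fragments:
  42–147 → 106 bp
  148–156 → 9 bp
  157–192 → 36 bp
  193–202 → 10 bp
  203–245 then 1–41 → 43 + 41 = 84 bp
Sorted largest to smallest: 106, 84, 36, 10, 9 bp.

106, 84, 36, 10, 9 bp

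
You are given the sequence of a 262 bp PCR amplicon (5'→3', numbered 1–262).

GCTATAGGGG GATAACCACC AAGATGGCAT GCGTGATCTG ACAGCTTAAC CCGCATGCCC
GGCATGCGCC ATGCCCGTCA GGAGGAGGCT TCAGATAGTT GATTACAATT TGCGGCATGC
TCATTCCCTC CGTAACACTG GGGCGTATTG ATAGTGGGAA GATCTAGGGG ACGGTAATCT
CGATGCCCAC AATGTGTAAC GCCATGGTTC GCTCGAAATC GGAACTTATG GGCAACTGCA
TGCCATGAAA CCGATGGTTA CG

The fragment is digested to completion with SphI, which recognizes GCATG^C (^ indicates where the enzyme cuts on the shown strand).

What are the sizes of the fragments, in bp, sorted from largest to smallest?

SphI sites (GCATGC) start at positions 27, 53, 62, 115, 238.
SphI cuts after base 5 of each site (before the last base), so after positions 31, 57, 66, 119, 242.
Linear molecule, 5 cuts → 6 fragments:
  1–31 → 31 bp
  32–57 → 26 bp
  58–66 → 9 bp
  67–119 → 53 bp
  120–242 → 123 bp
  243–262 → 20 bp
Sorted largest to smallest: 123, 53, 31, 26, 20, 9 bp.

123, 53, 31, 26, 20, 9 bp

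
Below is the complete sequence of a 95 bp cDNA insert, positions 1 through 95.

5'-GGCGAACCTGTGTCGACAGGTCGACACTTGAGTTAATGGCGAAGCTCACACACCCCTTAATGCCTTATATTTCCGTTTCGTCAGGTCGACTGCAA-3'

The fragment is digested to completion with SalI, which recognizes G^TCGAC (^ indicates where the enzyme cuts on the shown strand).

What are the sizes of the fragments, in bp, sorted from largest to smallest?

65, 12, 10, 8 bp

SalI sites (GTCGAC) start at positions 12, 20, 85.
SalI cuts after the first base of each site, so after positions 12, 20, 85.
Linear molecule, 3 cuts → 4 fragments:
  1–12 → 12 bp
  13–20 → 8 bp
  21–85 → 65 bp
  86–95 → 10 bp
Sorted largest to smallest: 65, 12, 10, 8 bp.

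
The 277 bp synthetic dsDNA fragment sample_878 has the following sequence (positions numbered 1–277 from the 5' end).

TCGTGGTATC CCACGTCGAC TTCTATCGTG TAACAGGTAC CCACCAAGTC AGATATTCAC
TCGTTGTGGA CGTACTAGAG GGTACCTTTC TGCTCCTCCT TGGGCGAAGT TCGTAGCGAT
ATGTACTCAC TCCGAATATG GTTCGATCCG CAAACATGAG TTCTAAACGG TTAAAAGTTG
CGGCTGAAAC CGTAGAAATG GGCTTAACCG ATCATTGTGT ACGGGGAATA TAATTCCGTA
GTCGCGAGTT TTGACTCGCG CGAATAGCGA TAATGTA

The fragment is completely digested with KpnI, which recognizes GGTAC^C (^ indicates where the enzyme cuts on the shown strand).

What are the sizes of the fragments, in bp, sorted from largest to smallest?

192, 45, 40 bp

KpnI sites (GGTACC) start at positions 36, 81.
KpnI cuts after base 5 of each site (before the last base), so after positions 40, 85.
Linear molecule, 2 cuts → 3 fragments:
  1–40 → 40 bp
  41–85 → 45 bp
  86–277 → 192 bp
Sorted largest to smallest: 192, 45, 40 bp.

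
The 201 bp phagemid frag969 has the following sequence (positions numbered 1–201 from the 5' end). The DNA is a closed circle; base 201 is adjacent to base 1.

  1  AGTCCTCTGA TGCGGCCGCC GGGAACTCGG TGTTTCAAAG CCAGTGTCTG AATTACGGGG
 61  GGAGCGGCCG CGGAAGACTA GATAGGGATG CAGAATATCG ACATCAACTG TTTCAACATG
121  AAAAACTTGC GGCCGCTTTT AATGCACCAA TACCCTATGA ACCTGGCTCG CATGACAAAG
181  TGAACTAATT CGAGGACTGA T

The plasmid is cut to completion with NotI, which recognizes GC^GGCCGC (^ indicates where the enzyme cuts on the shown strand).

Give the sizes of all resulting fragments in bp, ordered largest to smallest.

NotI sites (GCGGCCGC) start at positions 12, 64, 129.
NotI cuts after base 2 of each site, so after positions 13, 65, 130.
Circular molecule, 3 cuts → 3 fragments:
  14–65 → 52 bp
  66–130 → 65 bp
  131–201 then 1–13 → 71 + 13 = 84 bp
Sorted largest to smallest: 84, 65, 52 bp.

84, 65, 52 bp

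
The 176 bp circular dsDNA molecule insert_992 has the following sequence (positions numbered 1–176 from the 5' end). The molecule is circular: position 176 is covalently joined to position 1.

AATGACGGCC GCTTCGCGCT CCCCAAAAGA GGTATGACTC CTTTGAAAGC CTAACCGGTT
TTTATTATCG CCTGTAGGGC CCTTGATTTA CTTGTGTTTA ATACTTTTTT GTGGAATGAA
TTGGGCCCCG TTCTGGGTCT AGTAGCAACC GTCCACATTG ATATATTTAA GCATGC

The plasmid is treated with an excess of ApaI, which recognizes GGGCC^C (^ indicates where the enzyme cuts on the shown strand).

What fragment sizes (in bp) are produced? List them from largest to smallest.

130, 46 bp

ApaI sites (GGGCCC) start at positions 77, 123.
ApaI cuts after base 5 of each site (before the last base), so after positions 81, 127.
Circular molecule, 2 cuts → 2 fragments:
  82–127 → 46 bp
  128–176 then 1–81 → 49 + 81 = 130 bp
Sorted largest to smallest: 130, 46 bp.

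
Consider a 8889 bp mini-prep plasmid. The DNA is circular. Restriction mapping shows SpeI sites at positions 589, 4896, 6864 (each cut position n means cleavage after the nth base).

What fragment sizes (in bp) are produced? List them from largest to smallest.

Circular molecule, 3 cuts → 3 fragments:
  4896 − 589 = 4307 bp
  6864 − 4896 = 1968 bp
  wrap: 8889 − 6864 + 589 = 2614 bp
Sorted largest to smallest: 4307, 2614, 1968 bp.

4307, 2614, 1968 bp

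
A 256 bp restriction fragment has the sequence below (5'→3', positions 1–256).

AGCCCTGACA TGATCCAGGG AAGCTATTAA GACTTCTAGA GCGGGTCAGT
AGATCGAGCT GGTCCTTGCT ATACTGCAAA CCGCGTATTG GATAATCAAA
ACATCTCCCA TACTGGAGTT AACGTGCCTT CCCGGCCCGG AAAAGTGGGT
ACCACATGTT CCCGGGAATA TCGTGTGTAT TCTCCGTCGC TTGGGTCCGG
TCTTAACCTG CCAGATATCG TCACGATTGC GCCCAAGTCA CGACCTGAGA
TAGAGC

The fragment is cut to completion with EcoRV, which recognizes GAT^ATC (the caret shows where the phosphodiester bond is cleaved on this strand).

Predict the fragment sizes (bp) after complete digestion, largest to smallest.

The EcoRV site (GATATC) starts at position 214.
EcoRV cuts after base 3 of each site, so after position 216.
Linear molecule, 1 cut → 2 fragments:
  1–216 → 216 bp
  217–256 → 40 bp
Sorted largest to smallest: 216, 40 bp.

216, 40 bp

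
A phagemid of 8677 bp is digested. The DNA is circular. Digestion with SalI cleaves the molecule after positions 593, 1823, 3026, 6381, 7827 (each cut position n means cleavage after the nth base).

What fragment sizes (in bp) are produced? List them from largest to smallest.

Circular molecule, 5 cuts → 5 fragments:
  1823 − 593 = 1230 bp
  3026 − 1823 = 1203 bp
  6381 − 3026 = 3355 bp
  7827 − 6381 = 1446 bp
  wrap: 8677 − 7827 + 593 = 1443 bp
Sorted largest to smallest: 3355, 1446, 1443, 1230, 1203 bp.

3355, 1446, 1443, 1230, 1203 bp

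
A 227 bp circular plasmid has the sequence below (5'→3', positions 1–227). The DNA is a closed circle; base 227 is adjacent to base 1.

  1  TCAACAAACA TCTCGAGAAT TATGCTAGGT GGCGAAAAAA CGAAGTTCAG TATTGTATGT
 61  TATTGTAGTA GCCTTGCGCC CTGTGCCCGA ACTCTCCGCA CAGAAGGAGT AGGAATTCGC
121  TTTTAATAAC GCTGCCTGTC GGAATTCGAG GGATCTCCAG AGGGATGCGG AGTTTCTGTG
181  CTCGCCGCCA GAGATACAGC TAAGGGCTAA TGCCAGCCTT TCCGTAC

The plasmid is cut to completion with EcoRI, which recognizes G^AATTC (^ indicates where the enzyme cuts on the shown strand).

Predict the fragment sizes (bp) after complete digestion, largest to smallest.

198, 29 bp

EcoRI sites (GAATTC) start at positions 113, 142.
EcoRI cuts after the first base of each site, so after positions 113, 142.
Circular molecule, 2 cuts → 2 fragments:
  114–142 → 29 bp
  143–227 then 1–113 → 85 + 113 = 198 bp
Sorted largest to smallest: 198, 29 bp.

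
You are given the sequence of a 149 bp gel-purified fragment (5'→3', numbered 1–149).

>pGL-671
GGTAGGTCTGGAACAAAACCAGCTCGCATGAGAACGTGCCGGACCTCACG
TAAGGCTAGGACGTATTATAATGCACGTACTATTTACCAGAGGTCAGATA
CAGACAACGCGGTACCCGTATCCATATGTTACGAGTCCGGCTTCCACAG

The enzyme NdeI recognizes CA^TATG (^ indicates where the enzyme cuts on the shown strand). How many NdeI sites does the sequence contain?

1

CATATG occurs starting at position 123.
NdeI cuts at 1 site.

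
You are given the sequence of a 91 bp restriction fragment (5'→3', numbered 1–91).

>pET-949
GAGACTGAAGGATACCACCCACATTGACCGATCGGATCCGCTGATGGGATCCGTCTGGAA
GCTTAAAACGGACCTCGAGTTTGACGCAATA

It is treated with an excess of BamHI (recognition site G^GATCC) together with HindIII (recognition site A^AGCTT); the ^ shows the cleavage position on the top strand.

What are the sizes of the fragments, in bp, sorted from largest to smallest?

34, 32, 13, 12 bp

BamHI sites (GGATCC) start at positions 34, 47.
BamHI cuts after the first base of each site, so after positions 34, 47.
The HindIII site (AAGCTT) starts at position 59.
HindIII cuts after the first base of each site, so after position 59.
Combined cut positions: 34, 47, 59.
Linear molecule, 3 cuts → 4 fragments:
  1–34 → 34 bp
  35–47 → 13 bp
  48–59 → 12 bp
  60–91 → 32 bp
Sorted largest to smallest: 34, 32, 13, 12 bp.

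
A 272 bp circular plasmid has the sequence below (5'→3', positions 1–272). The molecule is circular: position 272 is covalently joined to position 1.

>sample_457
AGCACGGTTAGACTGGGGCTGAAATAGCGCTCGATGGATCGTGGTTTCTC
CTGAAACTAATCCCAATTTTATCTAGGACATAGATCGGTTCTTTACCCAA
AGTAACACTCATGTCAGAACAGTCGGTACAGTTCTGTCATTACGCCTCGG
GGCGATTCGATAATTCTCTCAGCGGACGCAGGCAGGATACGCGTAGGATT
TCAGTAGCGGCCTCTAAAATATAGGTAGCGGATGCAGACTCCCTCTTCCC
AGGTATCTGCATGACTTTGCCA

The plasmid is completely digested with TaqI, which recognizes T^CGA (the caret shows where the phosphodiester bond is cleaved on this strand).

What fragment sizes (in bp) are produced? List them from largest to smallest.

TaqI sites (TCGA) start at positions 31, 157.
TaqI cuts after the first base of each site, so after positions 31, 157.
Circular molecule, 2 cuts → 2 fragments:
  32–157 → 126 bp
  158–272 then 1–31 → 115 + 31 = 146 bp
Sorted largest to smallest: 146, 126 bp.

146, 126 bp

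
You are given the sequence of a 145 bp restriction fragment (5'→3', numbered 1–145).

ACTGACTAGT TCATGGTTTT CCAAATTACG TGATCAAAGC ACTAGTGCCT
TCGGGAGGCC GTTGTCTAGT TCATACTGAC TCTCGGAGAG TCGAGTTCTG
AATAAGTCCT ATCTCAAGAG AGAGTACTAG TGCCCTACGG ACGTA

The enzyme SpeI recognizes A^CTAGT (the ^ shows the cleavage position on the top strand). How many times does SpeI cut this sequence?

ACTAGT occurs starting at positions 5, 41, 126.
SpeI cuts at 3 sites.

3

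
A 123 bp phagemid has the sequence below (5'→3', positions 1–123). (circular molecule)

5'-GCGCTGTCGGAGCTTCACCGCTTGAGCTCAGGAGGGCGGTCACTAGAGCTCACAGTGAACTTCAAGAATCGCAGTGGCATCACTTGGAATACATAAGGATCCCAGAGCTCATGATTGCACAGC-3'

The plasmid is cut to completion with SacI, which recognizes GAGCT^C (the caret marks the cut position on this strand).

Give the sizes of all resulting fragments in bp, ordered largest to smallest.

SacI sites (GAGCTC) start at positions 24, 46, 105.
SacI cuts after base 5 of each site (before the last base), so after positions 28, 50, 109.
Circular molecule, 3 cuts → 3 fragments:
  29–50 → 22 bp
  51–109 → 59 bp
  110–123 then 1–28 → 14 + 28 = 42 bp
Sorted largest to smallest: 59, 42, 22 bp.

59, 42, 22 bp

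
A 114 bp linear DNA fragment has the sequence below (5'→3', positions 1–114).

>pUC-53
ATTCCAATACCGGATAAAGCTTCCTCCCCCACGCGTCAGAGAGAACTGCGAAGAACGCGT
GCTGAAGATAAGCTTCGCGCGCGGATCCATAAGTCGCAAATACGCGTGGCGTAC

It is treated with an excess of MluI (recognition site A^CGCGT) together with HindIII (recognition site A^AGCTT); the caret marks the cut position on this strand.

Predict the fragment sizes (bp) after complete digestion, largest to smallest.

MluI sites (ACGCGT) start at positions 31, 55, 102.
MluI cuts after the first base of each site, so after positions 31, 55, 102.
HindIII sites (AAGCTT) start at positions 17, 70.
HindIII cuts after the first base of each site, so after positions 17, 70.
Combined cut positions: 17, 31, 55, 70, 102.
Linear molecule, 5 cuts → 6 fragments:
  1–17 → 17 bp
  18–31 → 14 bp
  32–55 → 24 bp
  56–70 → 15 bp
  71–102 → 32 bp
  103–114 → 12 bp
Sorted largest to smallest: 32, 24, 17, 15, 14, 12 bp.

32, 24, 17, 15, 14, 12 bp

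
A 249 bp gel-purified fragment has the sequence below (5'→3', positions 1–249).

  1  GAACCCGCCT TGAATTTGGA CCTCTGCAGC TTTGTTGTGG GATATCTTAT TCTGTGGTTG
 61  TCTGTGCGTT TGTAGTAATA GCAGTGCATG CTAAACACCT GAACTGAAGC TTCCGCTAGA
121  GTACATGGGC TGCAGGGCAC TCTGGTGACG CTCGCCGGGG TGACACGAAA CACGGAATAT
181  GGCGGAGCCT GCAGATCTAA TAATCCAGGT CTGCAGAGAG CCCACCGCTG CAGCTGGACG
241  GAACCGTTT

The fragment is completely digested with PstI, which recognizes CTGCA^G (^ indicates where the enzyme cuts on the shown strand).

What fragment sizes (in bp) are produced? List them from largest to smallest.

PstI sites (CTGCAG) start at positions 24, 130, 189, 211, 228.
PstI cuts after base 5 of each site (before the last base), so after positions 28, 134, 193, 215, 232.
Linear molecule, 5 cuts → 6 fragments:
  1–28 → 28 bp
  29–134 → 106 bp
  135–193 → 59 bp
  194–215 → 22 bp
  216–232 → 17 bp
  233–249 → 17 bp
Sorted largest to smallest: 106, 59, 28, 22, 17, 17 bp.

106, 59, 28, 22, 17, 17 bp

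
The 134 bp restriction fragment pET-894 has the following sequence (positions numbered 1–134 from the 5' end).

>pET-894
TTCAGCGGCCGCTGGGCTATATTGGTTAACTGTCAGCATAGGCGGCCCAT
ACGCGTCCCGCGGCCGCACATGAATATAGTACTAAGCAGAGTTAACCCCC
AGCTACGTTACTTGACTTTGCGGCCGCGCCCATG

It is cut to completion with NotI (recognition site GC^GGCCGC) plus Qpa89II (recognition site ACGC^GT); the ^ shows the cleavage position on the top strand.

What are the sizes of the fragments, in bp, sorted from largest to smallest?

60, 48, 13, 7, 6 bp

NotI sites (GCGGCCGC) start at positions 5, 60, 120.
NotI cuts after base 2 of each site, so after positions 6, 61, 121.
The Qpa89II site (ACGCGT) starts at position 51.
Qpa89II cuts after base 4 of each site, so after position 54.
Combined cut positions: 6, 54, 61, 121.
Linear molecule, 4 cuts → 5 fragments:
  1–6 → 6 bp
  7–54 → 48 bp
  55–61 → 7 bp
  62–121 → 60 bp
  122–134 → 13 bp
Sorted largest to smallest: 60, 48, 13, 7, 6 bp.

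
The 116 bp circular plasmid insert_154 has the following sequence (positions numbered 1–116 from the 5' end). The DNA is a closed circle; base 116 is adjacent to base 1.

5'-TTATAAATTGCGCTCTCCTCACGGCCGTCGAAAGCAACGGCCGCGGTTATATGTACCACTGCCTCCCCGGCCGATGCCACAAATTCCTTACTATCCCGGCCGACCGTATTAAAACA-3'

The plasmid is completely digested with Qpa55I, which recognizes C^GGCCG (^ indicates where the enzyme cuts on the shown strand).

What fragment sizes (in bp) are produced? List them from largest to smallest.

Qpa55I sites (CGGCCG) start at positions 22, 38, 68, 97.
Qpa55I cuts after the first base of each site, so after positions 22, 38, 68, 97.
Circular molecule, 4 cuts → 4 fragments:
  23–38 → 16 bp
  39–68 → 30 bp
  69–97 → 29 bp
  98–116 then 1–22 → 19 + 22 = 41 bp
Sorted largest to smallest: 41, 30, 29, 16 bp.

41, 30, 29, 16 bp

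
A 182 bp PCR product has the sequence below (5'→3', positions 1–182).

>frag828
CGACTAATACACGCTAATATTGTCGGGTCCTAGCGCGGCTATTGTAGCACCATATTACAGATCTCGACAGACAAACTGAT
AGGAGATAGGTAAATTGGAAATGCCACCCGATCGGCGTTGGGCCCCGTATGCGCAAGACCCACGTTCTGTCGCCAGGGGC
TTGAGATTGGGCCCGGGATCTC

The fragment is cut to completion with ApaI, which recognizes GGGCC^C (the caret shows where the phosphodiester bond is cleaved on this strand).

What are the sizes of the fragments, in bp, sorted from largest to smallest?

124, 49, 9 bp

ApaI sites (GGGCCC) start at positions 120, 169.
ApaI cuts after base 5 of each site (before the last base), so after positions 124, 173.
Linear molecule, 2 cuts → 3 fragments:
  1–124 → 124 bp
  125–173 → 49 bp
  174–182 → 9 bp
Sorted largest to smallest: 124, 49, 9 bp.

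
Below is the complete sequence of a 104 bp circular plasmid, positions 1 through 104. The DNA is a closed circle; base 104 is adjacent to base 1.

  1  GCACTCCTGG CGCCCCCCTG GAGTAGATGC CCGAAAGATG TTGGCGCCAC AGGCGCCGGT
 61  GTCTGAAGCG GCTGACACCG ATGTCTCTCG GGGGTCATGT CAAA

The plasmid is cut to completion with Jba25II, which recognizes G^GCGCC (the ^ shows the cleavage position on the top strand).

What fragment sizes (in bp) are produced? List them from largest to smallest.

Jba25II sites (GGCGCC) start at positions 9, 43, 52.
Jba25II cuts after the first base of each site, so after positions 9, 43, 52.
Circular molecule, 3 cuts → 3 fragments:
  10–43 → 34 bp
  44–52 → 9 bp
  53–104 then 1–9 → 52 + 9 = 61 bp
Sorted largest to smallest: 61, 34, 9 bp.

61, 34, 9 bp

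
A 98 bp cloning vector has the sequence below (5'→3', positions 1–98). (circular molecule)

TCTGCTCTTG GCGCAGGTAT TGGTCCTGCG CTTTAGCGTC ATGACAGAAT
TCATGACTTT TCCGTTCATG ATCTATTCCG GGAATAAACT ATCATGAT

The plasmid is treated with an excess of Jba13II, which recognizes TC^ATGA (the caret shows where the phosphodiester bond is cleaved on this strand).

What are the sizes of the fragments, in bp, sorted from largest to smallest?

45, 26, 15, 12 bp

Jba13II sites (TCATGA) start at positions 39, 51, 66, 92.
Jba13II cuts after base 2 of each site, so after positions 40, 52, 67, 93.
Circular molecule, 4 cuts → 4 fragments:
  41–52 → 12 bp
  53–67 → 15 bp
  68–93 → 26 bp
  94–98 then 1–40 → 5 + 40 = 45 bp
Sorted largest to smallest: 45, 26, 15, 12 bp.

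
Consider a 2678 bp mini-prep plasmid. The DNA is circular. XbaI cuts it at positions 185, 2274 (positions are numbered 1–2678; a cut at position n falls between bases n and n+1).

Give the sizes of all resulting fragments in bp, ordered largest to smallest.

2089, 589 bp

Circular molecule, 2 cuts → 2 fragments:
  2274 − 185 = 2089 bp
  wrap: 2678 − 2274 + 185 = 589 bp
Sorted largest to smallest: 2089, 589 bp.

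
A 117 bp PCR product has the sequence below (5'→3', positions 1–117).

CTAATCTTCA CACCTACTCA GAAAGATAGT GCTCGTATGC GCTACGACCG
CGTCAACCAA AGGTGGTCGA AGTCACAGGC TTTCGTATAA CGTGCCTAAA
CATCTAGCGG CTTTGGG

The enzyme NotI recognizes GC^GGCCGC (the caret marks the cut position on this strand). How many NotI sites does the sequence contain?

No occurrence of GCGGCCGC is present in the sequence.
NotI does not cut: 0 sites.

0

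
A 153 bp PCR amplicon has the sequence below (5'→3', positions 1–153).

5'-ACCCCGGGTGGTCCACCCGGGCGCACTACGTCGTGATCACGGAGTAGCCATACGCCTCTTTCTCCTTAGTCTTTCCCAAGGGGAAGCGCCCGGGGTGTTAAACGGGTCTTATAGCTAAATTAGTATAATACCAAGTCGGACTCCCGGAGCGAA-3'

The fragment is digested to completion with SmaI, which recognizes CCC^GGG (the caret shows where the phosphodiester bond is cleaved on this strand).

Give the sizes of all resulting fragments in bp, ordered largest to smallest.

73, 62, 13, 5 bp

SmaI sites (CCCGGG) start at positions 3, 16, 89.
SmaI cuts after base 3 of each site, so after positions 5, 18, 91.
Linear molecule, 3 cuts → 4 fragments:
  1–5 → 5 bp
  6–18 → 13 bp
  19–91 → 73 bp
  92–153 → 62 bp
Sorted largest to smallest: 73, 62, 13, 5 bp.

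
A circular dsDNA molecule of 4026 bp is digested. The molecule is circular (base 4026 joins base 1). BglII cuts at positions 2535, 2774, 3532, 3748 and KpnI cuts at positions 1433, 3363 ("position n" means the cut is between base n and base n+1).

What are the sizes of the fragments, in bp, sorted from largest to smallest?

Combined cut positions (sorted): 1433, 2535, 2774, 3363, 3532, 3748.
Circular molecule, 6 cuts → 6 fragments:
  2535 − 1433 = 1102 bp
  2774 − 2535 = 239 bp
  3363 − 2774 = 589 bp
  3532 − 3363 = 169 bp
  3748 − 3532 = 216 bp
  wrap: 4026 − 3748 + 1433 = 1711 bp
Sorted largest to smallest: 1711, 1102, 589, 239, 216, 169 bp.

1711, 1102, 589, 239, 216, 169 bp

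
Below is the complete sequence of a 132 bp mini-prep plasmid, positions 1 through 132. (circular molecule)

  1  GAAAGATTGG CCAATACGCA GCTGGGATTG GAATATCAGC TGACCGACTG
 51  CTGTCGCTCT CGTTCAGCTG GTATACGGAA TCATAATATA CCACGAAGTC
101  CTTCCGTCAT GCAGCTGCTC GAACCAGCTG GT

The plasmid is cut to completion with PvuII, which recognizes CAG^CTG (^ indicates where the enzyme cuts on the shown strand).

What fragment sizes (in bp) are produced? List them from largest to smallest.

47, 28, 26, 18, 13 bp

PvuII sites (CAGCTG) start at positions 19, 37, 65, 112, 125.
PvuII cuts after base 3 of each site, so after positions 21, 39, 67, 114, 127.
Circular molecule, 5 cuts → 5 fragments:
  22–39 → 18 bp
  40–67 → 28 bp
  68–114 → 47 bp
  115–127 → 13 bp
  128–132 then 1–21 → 5 + 21 = 26 bp
Sorted largest to smallest: 47, 28, 26, 18, 13 bp.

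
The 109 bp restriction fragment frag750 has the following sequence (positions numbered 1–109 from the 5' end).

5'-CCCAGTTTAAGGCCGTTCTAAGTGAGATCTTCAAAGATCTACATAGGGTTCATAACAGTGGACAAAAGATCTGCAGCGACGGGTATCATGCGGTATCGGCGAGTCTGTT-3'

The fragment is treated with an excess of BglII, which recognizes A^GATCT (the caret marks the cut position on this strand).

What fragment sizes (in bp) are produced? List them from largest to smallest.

BglII sites (AGATCT) start at positions 25, 35, 67.
BglII cuts after the first base of each site, so after positions 25, 35, 67.
Linear molecule, 3 cuts → 4 fragments:
  1–25 → 25 bp
  26–35 → 10 bp
  36–67 → 32 bp
  68–109 → 42 bp
Sorted largest to smallest: 42, 32, 25, 10 bp.

42, 32, 25, 10 bp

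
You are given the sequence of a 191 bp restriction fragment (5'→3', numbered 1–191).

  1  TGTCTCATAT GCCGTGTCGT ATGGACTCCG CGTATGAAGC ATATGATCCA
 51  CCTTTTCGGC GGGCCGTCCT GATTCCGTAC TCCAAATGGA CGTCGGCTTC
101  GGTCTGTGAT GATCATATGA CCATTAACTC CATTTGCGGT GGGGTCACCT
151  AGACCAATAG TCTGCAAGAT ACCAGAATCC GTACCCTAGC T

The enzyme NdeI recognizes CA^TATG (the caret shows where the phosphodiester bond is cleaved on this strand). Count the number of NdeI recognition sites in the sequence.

3

CATATG occurs starting at positions 6, 40, 114.
NdeI cuts at 3 sites.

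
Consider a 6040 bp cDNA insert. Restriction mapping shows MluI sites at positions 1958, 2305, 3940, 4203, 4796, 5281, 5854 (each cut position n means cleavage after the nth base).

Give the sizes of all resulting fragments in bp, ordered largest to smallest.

1958, 1635, 593, 573, 485, 347, 263, 186 bp

Linear molecule, 7 cuts → 8 fragments:
  1958 − 0 = 1958 bp
  2305 − 1958 = 347 bp
  3940 − 2305 = 1635 bp
  4203 − 3940 = 263 bp
  4796 − 4203 = 593 bp
  5281 − 4796 = 485 bp
  5854 − 5281 = 573 bp
  6040 − 5854 = 186 bp
Sorted largest to smallest: 1958, 1635, 593, 573, 485, 347, 263, 186 bp.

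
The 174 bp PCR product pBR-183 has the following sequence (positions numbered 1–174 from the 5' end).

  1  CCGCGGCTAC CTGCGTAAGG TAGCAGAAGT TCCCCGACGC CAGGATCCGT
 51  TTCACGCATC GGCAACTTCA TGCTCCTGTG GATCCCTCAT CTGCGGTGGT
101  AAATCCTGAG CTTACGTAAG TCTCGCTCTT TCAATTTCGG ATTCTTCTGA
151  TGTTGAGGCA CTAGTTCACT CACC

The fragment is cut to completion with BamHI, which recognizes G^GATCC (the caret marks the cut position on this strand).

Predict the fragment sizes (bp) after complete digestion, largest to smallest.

BamHI sites (GGATCC) start at positions 43, 80.
BamHI cuts after the first base of each site, so after positions 43, 80.
Linear molecule, 2 cuts → 3 fragments:
  1–43 → 43 bp
  44–80 → 37 bp
  81–174 → 94 bp
Sorted largest to smallest: 94, 43, 37 bp.

94, 43, 37 bp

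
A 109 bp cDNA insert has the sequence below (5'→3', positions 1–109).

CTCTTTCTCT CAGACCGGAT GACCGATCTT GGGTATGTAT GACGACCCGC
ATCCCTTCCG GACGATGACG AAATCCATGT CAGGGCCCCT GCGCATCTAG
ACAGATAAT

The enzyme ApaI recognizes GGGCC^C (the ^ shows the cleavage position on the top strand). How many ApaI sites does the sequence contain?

GGGCCC occurs starting at position 83.
ApaI cuts at 1 site.

1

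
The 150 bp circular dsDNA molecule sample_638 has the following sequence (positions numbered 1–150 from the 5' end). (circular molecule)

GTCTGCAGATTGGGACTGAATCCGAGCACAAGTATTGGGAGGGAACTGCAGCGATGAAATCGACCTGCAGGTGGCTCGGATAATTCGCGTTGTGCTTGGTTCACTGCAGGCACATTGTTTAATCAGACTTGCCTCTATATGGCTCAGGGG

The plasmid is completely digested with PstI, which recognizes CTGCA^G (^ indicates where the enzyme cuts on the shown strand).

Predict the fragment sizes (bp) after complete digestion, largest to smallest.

49, 43, 39, 19 bp

PstI sites (CTGCAG) start at positions 3, 46, 65, 104.
PstI cuts after base 5 of each site (before the last base), so after positions 7, 50, 69, 108.
Circular molecule, 4 cuts → 4 fragments:
  8–50 → 43 bp
  51–69 → 19 bp
  70–108 → 39 bp
  109–150 then 1–7 → 42 + 7 = 49 bp
Sorted largest to smallest: 49, 43, 39, 19 bp.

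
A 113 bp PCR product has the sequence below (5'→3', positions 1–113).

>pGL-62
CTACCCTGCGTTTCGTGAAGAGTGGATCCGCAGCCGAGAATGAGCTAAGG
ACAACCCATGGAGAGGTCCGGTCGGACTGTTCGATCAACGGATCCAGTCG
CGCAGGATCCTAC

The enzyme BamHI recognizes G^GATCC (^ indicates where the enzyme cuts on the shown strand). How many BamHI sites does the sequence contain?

GGATCC occurs starting at positions 24, 90, 105.
BamHI cuts at 3 sites.

3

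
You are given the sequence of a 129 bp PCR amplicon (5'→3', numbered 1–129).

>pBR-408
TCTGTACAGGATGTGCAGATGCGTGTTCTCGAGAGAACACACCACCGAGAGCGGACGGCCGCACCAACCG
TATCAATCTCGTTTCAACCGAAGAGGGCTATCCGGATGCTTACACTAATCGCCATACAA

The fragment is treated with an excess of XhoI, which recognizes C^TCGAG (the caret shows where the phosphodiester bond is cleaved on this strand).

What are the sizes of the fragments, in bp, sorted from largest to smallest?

101, 28 bp

The XhoI site (CTCGAG) starts at position 28.
XhoI cuts after the first base of each site, so after position 28.
Linear molecule, 1 cut → 2 fragments:
  1–28 → 28 bp
  29–129 → 101 bp
Sorted largest to smallest: 101, 28 bp.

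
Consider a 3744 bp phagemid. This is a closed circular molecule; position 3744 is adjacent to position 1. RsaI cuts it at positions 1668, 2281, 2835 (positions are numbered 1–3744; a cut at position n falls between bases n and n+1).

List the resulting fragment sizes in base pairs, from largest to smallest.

Circular molecule, 3 cuts → 3 fragments:
  2281 − 1668 = 613 bp
  2835 − 2281 = 554 bp
  wrap: 3744 − 2835 + 1668 = 2577 bp
Sorted largest to smallest: 2577, 613, 554 bp.

2577, 613, 554 bp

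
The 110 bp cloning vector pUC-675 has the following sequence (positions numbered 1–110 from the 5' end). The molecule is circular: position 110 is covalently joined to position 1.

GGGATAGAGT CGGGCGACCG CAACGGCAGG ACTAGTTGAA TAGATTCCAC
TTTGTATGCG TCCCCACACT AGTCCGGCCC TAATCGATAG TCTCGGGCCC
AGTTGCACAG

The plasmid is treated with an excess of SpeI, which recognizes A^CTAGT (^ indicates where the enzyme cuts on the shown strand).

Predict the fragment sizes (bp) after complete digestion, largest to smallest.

SpeI sites (ACTAGT) start at positions 31, 68.
SpeI cuts after the first base of each site, so after positions 31, 68.
Circular molecule, 2 cuts → 2 fragments:
  32–68 → 37 bp
  69–110 then 1–31 → 42 + 31 = 73 bp
Sorted largest to smallest: 73, 37 bp.

73, 37 bp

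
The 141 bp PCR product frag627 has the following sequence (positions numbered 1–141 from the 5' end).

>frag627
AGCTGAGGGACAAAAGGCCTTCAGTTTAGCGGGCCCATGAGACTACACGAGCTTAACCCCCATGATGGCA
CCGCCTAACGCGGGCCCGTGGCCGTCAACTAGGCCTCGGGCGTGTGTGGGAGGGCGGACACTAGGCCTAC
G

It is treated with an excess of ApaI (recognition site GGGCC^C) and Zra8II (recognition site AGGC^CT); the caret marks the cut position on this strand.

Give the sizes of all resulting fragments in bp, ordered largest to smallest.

ApaI sites (GGGCCC) start at positions 31, 82.
ApaI cuts after base 5 of each site (before the last base), so after positions 35, 86.
Zra8II sites (AGGCCT) start at positions 15, 101, 133.
Zra8II cuts after base 4 of each site, so after positions 18, 104, 136.
Combined cut positions: 18, 35, 86, 104, 136.
Linear molecule, 5 cuts → 6 fragments:
  1–18 → 18 bp
  19–35 → 17 bp
  36–86 → 51 bp
  87–104 → 18 bp
  105–136 → 32 bp
  137–141 → 5 bp
Sorted largest to smallest: 51, 32, 18, 18, 17, 5 bp.

51, 32, 18, 18, 17, 5 bp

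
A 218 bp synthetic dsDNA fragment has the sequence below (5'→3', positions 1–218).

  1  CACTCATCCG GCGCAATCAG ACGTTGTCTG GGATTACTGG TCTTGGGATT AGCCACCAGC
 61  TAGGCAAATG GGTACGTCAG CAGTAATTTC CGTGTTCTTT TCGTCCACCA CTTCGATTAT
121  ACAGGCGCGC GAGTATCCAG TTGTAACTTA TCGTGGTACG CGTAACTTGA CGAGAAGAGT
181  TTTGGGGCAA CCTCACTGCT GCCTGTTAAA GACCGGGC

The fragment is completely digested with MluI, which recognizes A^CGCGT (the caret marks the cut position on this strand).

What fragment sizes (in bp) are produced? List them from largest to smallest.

The MluI site (ACGCGT) starts at position 158.
MluI cuts after the first base of each site, so after position 158.
Linear molecule, 1 cut → 2 fragments:
  1–158 → 158 bp
  159–218 → 60 bp
Sorted largest to smallest: 158, 60 bp.

158, 60 bp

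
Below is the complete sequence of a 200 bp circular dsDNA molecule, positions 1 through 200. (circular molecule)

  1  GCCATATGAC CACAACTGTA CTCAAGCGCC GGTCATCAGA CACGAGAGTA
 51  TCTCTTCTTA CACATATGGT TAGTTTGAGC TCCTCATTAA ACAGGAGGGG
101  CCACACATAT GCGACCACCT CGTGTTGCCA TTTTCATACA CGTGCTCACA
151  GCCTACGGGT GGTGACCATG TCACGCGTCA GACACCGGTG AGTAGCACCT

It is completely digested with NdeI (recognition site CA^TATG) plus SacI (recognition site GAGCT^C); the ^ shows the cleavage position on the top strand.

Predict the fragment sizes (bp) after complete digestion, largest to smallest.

NdeI sites (CATATG) start at positions 3, 63, 106.
NdeI cuts after base 2 of each site, so after positions 4, 64, 107.
The SacI site (GAGCTC) starts at position 77.
SacI cuts after base 5 of each site (before the last base), so after position 81.
Combined cut positions: 4, 64, 81, 107.
Circular molecule, 4 cuts → 4 fragments:
  5–64 → 60 bp
  65–81 → 17 bp
  82–107 → 26 bp
  108–200 then 1–4 → 93 + 4 = 97 bp
Sorted largest to smallest: 97, 60, 26, 17 bp.

97, 60, 26, 17 bp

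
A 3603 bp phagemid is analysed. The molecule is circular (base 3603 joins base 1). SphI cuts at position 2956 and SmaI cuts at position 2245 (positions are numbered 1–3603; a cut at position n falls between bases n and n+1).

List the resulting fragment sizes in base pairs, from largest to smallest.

Combined cut positions (sorted): 2245, 2956.
Circular molecule, 2 cuts → 2 fragments:
  2956 − 2245 = 711 bp
  wrap: 3603 − 2956 + 2245 = 2892 bp
Sorted largest to smallest: 2892, 711 bp.

2892, 711 bp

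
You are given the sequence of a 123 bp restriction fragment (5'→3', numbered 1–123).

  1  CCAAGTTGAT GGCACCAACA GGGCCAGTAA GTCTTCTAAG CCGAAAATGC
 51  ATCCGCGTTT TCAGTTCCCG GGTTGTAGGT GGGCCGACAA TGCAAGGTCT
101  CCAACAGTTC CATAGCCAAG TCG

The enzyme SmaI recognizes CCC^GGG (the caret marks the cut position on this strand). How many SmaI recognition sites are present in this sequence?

CCCGGG occurs starting at position 67.
SmaI cuts at 1 site.

1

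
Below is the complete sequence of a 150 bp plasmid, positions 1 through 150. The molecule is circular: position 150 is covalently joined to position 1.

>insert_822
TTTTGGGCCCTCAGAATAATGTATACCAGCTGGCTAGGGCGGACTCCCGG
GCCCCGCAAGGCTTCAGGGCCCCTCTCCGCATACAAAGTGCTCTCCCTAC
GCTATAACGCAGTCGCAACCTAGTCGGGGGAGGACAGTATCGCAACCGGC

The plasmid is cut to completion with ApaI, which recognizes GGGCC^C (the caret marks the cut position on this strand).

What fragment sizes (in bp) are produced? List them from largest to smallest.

ApaI sites (GGGCCC) start at positions 5, 49, 67.
ApaI cuts after base 5 of each site (before the last base), so after positions 9, 53, 71.
Circular molecule, 3 cuts → 3 fragments:
  10–53 → 44 bp
  54–71 → 18 bp
  72–150 then 1–9 → 79 + 9 = 88 bp
Sorted largest to smallest: 88, 44, 18 bp.

88, 44, 18 bp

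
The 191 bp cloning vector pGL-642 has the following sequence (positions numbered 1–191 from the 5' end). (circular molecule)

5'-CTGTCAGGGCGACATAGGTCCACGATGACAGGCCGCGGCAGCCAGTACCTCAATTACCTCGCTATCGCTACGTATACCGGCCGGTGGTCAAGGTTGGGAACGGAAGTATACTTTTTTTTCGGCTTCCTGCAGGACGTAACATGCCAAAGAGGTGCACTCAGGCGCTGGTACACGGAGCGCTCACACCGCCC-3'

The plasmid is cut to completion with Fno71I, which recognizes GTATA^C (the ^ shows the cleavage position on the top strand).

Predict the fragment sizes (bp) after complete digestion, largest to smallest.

Fno71I sites (GTATAC) start at positions 72, 106.
Fno71I cuts after base 5 of each site (before the last base), so after positions 76, 110.
Circular molecule, 2 cuts → 2 fragments:
  77–110 → 34 bp
  111–191 then 1–76 → 81 + 76 = 157 bp
Sorted largest to smallest: 157, 34 bp.

157, 34 bp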